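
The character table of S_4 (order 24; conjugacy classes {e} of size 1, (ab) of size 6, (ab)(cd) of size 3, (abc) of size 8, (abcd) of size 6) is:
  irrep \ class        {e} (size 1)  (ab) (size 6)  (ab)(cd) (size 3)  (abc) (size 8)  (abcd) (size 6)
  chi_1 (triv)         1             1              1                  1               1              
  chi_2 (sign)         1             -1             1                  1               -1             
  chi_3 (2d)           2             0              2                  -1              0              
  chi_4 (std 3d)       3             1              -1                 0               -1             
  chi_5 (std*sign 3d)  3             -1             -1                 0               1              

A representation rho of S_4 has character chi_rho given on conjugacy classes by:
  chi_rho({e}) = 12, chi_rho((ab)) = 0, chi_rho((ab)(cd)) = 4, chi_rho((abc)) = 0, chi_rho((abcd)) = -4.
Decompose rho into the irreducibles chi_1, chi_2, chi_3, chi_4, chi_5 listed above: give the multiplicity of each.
Multiplicities: chi_1: 0, chi_2: 2, chi_3: 2, chi_4: 2, chi_5: 0.

Proof sketch: Use <chi_rho, chi> = (1/|G|) sum_C |C| * chi_rho(C) * conj(chi(C)) with |G| = 24 for each irreducible chi in the table:
  <chi_rho, chi_1> = (1/24)[1*(12)*conj(1) + 6*(0)*conj(1) + 3*(4)*conj(1) + 8*(0)*conj(1) + 6*(-4)*conj(1)]
      = (1/24)[(12) + (0) + (12) + (0) + (-24)] = 0/24 = 0
  <chi_rho, chi_2> = (1/24)[1*(12)*conj(1) + 6*(0)*conj(-1) + 3*(4)*conj(1) + 8*(0)*conj(1) + 6*(-4)*conj(-1)]
      = (1/24)[(12) + (0) + (12) + (0) + (24)] = 48/24 = 2
  <chi_rho, chi_3> = (1/24)[1*(12)*conj(2) + 6*(0)*conj(0) + 3*(4)*conj(2) + 8*(0)*conj(-1) + 6*(-4)*conj(0)]
      = (1/24)[(24) + (0) + (24) + (0) + (0)] = 48/24 = 2
  <chi_rho, chi_4> = (1/24)[1*(12)*conj(3) + 6*(0)*conj(1) + 3*(4)*conj(-1) + 8*(0)*conj(0) + 6*(-4)*conj(-1)]
      = (1/24)[(36) + (0) + (-12) + (0) + (24)] = 48/24 = 2
  <chi_rho, chi_5> = (1/24)[1*(12)*conj(3) + 6*(0)*conj(-1) + 3*(4)*conj(-1) + 8*(0)*conj(0) + 6*(-4)*conj(1)]
      = (1/24)[(36) + (0) + (-12) + (0) + (-24)] = 0/24 = 0
Dimension check: dim(rho) = sum (mult * dim) = 0*1 + 2*1 + 2*2 + 2*3 + 0*3 = 12 = chi_rho(e) = 12.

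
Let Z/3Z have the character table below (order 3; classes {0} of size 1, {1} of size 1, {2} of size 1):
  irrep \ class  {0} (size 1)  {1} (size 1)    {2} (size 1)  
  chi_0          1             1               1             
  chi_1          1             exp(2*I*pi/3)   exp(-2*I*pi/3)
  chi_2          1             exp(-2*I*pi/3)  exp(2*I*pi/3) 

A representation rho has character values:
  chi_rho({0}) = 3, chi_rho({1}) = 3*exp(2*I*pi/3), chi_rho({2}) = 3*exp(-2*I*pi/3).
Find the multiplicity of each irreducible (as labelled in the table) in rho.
Multiplicities: chi_0: 0, chi_1: 3, chi_2: 0.

Reasoning: Use <chi_rho, chi> = (1/|G|) sum_C |C| * chi_rho(C) * conj(chi(C)) with |G| = 3 for each irreducible chi in the table:
  <chi_rho, chi_0> = (1/3)[1*(3)*conj(1) + 1*(3*exp(2*I*pi/3))*conj(1) + 1*(3*exp(-2*I*pi/3))*conj(1)]
      = (1/3)[(3) + (3*exp(2*I*pi/3)) + (3*exp(-2*I*pi/3))] = 0/3 = 0
  <chi_rho, chi_1> = (1/3)[1*(3)*conj(1) + 1*(3*exp(2*I*pi/3))*conj(exp(2*I*pi/3)) + 1*(3*exp(-2*I*pi/3))*conj(exp(-2*I*pi/3))]
      = (1/3)[(3) + (3) + (3)] = 9/3 = 3
  <chi_rho, chi_2> = (1/3)[1*(3)*conj(1) + 1*(3*exp(2*I*pi/3))*conj(exp(-2*I*pi/3)) + 1*(3*exp(-2*I*pi/3))*conj(exp(2*I*pi/3))]
      = (1/3)[(3) + (3*exp(-2*I*pi/3)) + (3*exp(2*I*pi/3))] = 0/3 = 0
(Exp terms are combined using exp(i*s)*conj(exp(i*t)) = exp(i*(s-t)), and sums of them are collapsed using the identity that for every m > 1 the m distinct m-th roots of unity sum to 0, e.g. 1 + exp(2*I*pi/3) + exp(-2*I*pi/3) = 0.)
Dimension check: dim(rho) = sum (mult * dim) = 0*1 + 3*1 + 0*1 = 3 = chi_rho(e) = 3.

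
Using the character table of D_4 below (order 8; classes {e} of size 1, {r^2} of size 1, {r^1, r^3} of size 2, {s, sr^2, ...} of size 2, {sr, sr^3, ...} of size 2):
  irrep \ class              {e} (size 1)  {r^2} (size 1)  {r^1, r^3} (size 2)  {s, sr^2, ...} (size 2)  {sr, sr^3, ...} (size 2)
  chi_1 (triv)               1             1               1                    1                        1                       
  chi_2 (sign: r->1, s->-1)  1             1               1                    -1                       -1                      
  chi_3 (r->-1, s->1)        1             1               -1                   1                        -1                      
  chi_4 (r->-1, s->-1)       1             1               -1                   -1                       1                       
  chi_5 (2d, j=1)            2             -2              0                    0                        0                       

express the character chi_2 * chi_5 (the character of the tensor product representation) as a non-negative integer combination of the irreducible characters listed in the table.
chi_2 tensor chi_5 = chi_5 (all other irreducibles have multiplicity 0).

The character of a tensor product is the pointwise product (chi_2 * chi_5)(C) = chi_2(C) * chi_5(C):
  {e}: (1)*(2), {r^2}: (1)*(-2), {r^1, r^3}: (1)*(0), {s, sr^2, ...}: (-1)*(0), {sr, sr^3, ...}: (-1)*(0)
so (chi_2 * chi_5) takes values
  {e} -> 2, {r^2} -> -2, {r^1, r^3} -> 0, {s, sr^2, ...} -> 0, {sr, sr^3, ...} -> 0.
Now take the inner product of this character with each irreducible chi from the table, <chi_2*chi_5, chi> = (1/8) sum_C |C| (chi_2*chi_5)(C) conj(chi(C)):
  <chi_2*chi_5, chi_1> = (1/8)[1*(2)*conj(1) + 1*(-2)*conj(1) + 2*(0)*conj(1) + 2*(0)*conj(1) + 2*(0)*conj(1)]
      = (1/8)[(2) + (-2) + (0) + (0) + (0)] = 0/8 = 0
  <chi_2*chi_5, chi_2> = (1/8)[1*(2)*conj(1) + 1*(-2)*conj(1) + 2*(0)*conj(1) + 2*(0)*conj(-1) + 2*(0)*conj(-1)]
      = (1/8)[(2) + (-2) + (0) + (0) + (0)] = 0/8 = 0
  <chi_2*chi_5, chi_3> = (1/8)[1*(2)*conj(1) + 1*(-2)*conj(1) + 2*(0)*conj(-1) + 2*(0)*conj(1) + 2*(0)*conj(-1)]
      = (1/8)[(2) + (-2) + (0) + (0) + (0)] = 0/8 = 0
  <chi_2*chi_5, chi_4> = (1/8)[1*(2)*conj(1) + 1*(-2)*conj(1) + 2*(0)*conj(-1) + 2*(0)*conj(-1) + 2*(0)*conj(1)]
      = (1/8)[(2) + (-2) + (0) + (0) + (0)] = 0/8 = 0
  <chi_2*chi_5, chi_5> = (1/8)[1*(2)*conj(2) + 1*(-2)*conj(-2) + 2*(0)*conj(0) + 2*(0)*conj(0) + 2*(0)*conj(0)]
      = (1/8)[(4) + (4) + (0) + (0) + (0)] = 8/8 = 1
Hence the multiplicities are chi_5: 1. Dimension check: dim(chi_2)*dim(chi_5) = 1*2 = 2 and sum (mult * dim) = 1*2 = 2.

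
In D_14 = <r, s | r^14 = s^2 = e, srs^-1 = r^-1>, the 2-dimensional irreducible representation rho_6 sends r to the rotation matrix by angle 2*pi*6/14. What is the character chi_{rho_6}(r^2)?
chi_{rho_6}(r^2) = 2*cos(2*pi*6*2/14) = 2*cos(2*pi/7)

Reasoning: rho_6(r^2) is rotation by angle 2*pi*6*2/14, whose trace is 2*cos(2*pi*6*2/14) = 2*cos(2*pi/7).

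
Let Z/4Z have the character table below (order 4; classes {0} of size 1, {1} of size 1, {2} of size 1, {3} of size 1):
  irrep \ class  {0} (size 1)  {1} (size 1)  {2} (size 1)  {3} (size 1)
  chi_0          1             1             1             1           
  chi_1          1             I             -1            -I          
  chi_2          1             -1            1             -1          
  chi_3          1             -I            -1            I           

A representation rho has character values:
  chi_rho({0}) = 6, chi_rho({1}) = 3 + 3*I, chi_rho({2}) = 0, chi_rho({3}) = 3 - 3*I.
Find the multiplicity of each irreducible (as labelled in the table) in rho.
Multiplicities: chi_0: 3, chi_1: 3, chi_2: 0, chi_3: 0.

Reasoning: Use <chi_rho, chi> = (1/|G|) sum_C |C| * chi_rho(C) * conj(chi(C)) with |G| = 4 for each irreducible chi in the table:
  <chi_rho, chi_0> = (1/4)[1*(6)*conj(1) + 1*(3 + 3*I)*conj(1) + 1*(0)*conj(1) + 1*(3 - 3*I)*conj(1)]
      = (1/4)[(6) + (3 + 3*I) + (0) + (3 - 3*I)] = 12/4 = 3
  <chi_rho, chi_1> = (1/4)[1*(6)*conj(1) + 1*(3 + 3*I)*conj(I) + 1*(0)*conj(-1) + 1*(3 - 3*I)*conj(-I)]
      = (1/4)[(6) + (3 - 3*I) + (0) + (3 + 3*I)] = 12/4 = 3
  <chi_rho, chi_2> = (1/4)[1*(6)*conj(1) + 1*(3 + 3*I)*conj(-1) + 1*(0)*conj(1) + 1*(3 - 3*I)*conj(-1)]
      = (1/4)[(6) + (-3 - 3*I) + (0) + (-3 + 3*I)] = 0/4 = 0
  <chi_rho, chi_3> = (1/4)[1*(6)*conj(1) + 1*(3 + 3*I)*conj(-I) + 1*(0)*conj(-1) + 1*(3 - 3*I)*conj(I)]
      = (1/4)[(6) + (-3 + 3*I) + (0) + (-3 - 3*I)] = 0/4 = 0
(Exp terms are combined using exp(i*s)*conj(exp(i*t)) = exp(i*(s-t)), and sums of them are collapsed using the identity that for every m > 1 the m distinct m-th roots of unity sum to 0, e.g. 1 + exp(2*I*pi/3) + exp(-2*I*pi/3) = 0.)
Dimension check: dim(rho) = sum (mult * dim) = 3*1 + 3*1 + 0*1 + 0*1 = 6 = chi_rho(e) = 6.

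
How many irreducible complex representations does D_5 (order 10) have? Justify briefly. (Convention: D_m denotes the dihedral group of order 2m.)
4

Reasoning: The number of irreducible complex representations of a finite group equals its number of conjugacy classes. D_5 has 4 conjugacy classes ((n+3)/2 for n odd), so D_5 (order 10) has exactly 4 irreducible complex representations.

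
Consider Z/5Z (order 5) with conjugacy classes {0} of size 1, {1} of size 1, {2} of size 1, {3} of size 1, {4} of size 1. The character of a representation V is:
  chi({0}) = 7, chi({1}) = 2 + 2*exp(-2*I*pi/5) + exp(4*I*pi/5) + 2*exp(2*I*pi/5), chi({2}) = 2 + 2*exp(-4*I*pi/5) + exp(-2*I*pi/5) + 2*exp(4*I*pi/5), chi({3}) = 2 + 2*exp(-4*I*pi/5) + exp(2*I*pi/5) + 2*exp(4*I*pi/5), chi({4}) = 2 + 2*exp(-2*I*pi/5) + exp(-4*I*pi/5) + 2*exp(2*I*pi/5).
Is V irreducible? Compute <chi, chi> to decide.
Not irreducible (reducible): <chi, chi> = 13 > 1.

Derivation: <chi, chi> = (1/|G|) sum_C |C| * |chi(C)|^2 = (1/5)[1*|7|^2 + 1*|2 + 2*exp(-2*I*pi/5) + exp(4*I*pi/5) + 2*exp(2*I*pi/5)|^2 + 1*|2 + 2*exp(-4*I*pi/5) + exp(-2*I*pi/5) + 2*exp(4*I*pi/5)|^2 + 1*|2 + 2*exp(-4*I*pi/5) + exp(2*I*pi/5) + 2*exp(4*I*pi/5)|^2 + 1*|2 + 2*exp(-2*I*pi/5) + exp(-4*I*pi/5) + 2*exp(2*I*pi/5)|^2]
  = (1/5)[(49) + (13 + 10*exp(-2*I*pi/5) + 8*exp(-4*I*pi/5) + 8*exp(4*I*pi/5) + 10*exp(2*I*pi/5)) + (13 + 8*exp(-2*I*pi/5) + 10*exp(-4*I*pi/5) + 10*exp(4*I*pi/5) + 8*exp(2*I*pi/5)) + (13 + 8*exp(-2*I*pi/5) + 10*exp(-4*I*pi/5) + 10*exp(4*I*pi/5) + 8*exp(2*I*pi/5)) + (13 + 10*exp(-2*I*pi/5) + 8*exp(-4*I*pi/5) + 8*exp(4*I*pi/5) + 10*exp(2*I*pi/5))] = 65/5 = 13.
(Exp terms are combined using exp(i*s)*conj(exp(i*t)) = exp(i*(s-t)), and sums of them are collapsed using the identity that for every m > 1 the m distinct m-th roots of unity sum to 0, e.g. 1 + exp(2*I*pi/3) + exp(-2*I*pi/3) = 0.)
A character is irreducible iff <chi, chi> = 1, so this representation is reducible.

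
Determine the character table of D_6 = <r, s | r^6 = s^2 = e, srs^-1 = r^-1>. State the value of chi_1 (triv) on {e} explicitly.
Conjugacy classes: {e} of size 1, {r^3} of size 1, {r^1, r^5} of size 2, {r^2, r^4} of size 2, {s, sr^2, ...} of size 3, {sr, sr^3, ...} of size 3.
Character table:
  irrep \ class              {e} (size 1)  {r^3} (size 1)  {r^1, r^5} (size 2)  {r^2, r^4} (size 2)  {s, sr^2, ...} (size 3)  {sr, sr^3, ...} (size 3)
  chi_1 (triv)               1             1               1                    1                    1                        1                       
  chi_2 (sign: r->1, s->-1)  1             1               1                    1                    -1                       -1                      
  chi_3 (r->-1, s->1)        1             -1              -1                   1                    1                        -1                      
  chi_4 (r->-1, s->-1)       1             -1              -1                   1                    -1                       1                       
  chi_5 (2d, j=1)            2             -2              1                    -1                   0                        0                       
  chi_6 (2d, j=2)            2             2               -1                   -1                   0                        0                       

Spot check: chi_1 (triv) on {e} = 1.

Why: D_6 has order 2*6 = 12 with 6 conjugacy classes, hence 6 irreducibles. Sum of squared dims 1 + 1 + 1 + 1 + 4 + 4 = 12 = |G|. Linear characters come from the abelianisation; the 2-dimensional irreps have character r^k -> 2*cos(2*pi*j*k/6), reflections -> 0.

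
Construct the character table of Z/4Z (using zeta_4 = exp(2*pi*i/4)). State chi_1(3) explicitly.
Character table of Z/4Z (irreps indexed chi_0,...,chi_3 with chi_k(m) = zeta_4^(k*m), zeta_4 = exp(2*pi*i/4)):
  irrep \ class  {0} (size 1)  {1} (size 1)  {2} (size 1)  {3} (size 1)
  chi_0          1             1             1             1           
  chi_1          1             I             -1            -I          
  chi_2          1             -1            1             -1          
  chi_3          1             -I            -1            I           

Spot check: chi_1(3) = zeta_4^(1*3) = zeta_4^3 = -I.

Solution. Z/4Z is abelian, so all 4 irreducible complex representations are 1-dimensional. They are given by chi_k(m) = zeta_4^(k*m) for k = 0,...,3. Row orthogonality: sum_m chi_k(m) conj(chi_l(m)) = 4 * [k = l].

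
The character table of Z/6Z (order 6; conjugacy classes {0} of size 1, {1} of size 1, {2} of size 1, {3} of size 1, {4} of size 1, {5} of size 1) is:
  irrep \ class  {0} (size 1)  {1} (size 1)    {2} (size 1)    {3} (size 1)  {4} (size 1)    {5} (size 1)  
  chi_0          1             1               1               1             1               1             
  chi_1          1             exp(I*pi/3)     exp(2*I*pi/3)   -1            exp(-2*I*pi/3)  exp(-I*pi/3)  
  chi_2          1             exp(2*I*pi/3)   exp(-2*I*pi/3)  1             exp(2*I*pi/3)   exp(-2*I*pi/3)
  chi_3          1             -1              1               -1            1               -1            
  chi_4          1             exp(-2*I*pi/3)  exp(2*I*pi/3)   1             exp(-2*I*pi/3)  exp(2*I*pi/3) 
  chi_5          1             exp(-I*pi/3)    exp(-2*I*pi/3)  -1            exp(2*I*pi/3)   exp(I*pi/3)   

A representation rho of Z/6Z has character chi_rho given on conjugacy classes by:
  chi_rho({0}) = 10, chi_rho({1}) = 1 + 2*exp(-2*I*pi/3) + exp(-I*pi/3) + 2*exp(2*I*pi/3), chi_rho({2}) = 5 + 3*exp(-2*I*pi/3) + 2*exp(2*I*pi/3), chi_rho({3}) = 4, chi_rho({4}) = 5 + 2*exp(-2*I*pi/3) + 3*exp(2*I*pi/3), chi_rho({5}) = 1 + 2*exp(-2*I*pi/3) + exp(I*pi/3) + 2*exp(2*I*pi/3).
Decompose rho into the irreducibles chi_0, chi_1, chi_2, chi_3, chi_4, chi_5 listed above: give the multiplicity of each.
Multiplicities: chi_0: 3, chi_1: 0, chi_2: 2, chi_3: 2, chi_4: 2, chi_5: 1.

Reasoning: Use <chi_rho, chi> = (1/|G|) sum_C |C| * chi_rho(C) * conj(chi(C)) with |G| = 6 for each irreducible chi in the table:
  <chi_rho, chi_0> = (1/6)[1*(10)*conj(1) + 1*(1 + 2*exp(-2*I*pi/3) + exp(-I*pi/3) + 2*exp(2*I*pi/3))*conj(1) + 1*(5 + 3*exp(-2*I*pi/3) + 2*exp(2*I*pi/3))*conj(1) + 1*(4)*conj(1) + 1*(5 + 2*exp(-2*I*pi/3) + 3*exp(2*I*pi/3))*conj(1) + 1*(1 + 2*exp(-2*I*pi/3) + exp(I*pi/3) + 2*exp(2*I*pi/3))*conj(1)]
      = (1/6)[(10) + (1 + 2*exp(-2*I*pi/3) + exp(-I*pi/3) + 2*exp(2*I*pi/3)) + (5 + 3*exp(-2*I*pi/3) + 2*exp(2*I*pi/3)) + (4) + (5 + 2*exp(-2*I*pi/3) + 3*exp(2*I*pi/3)) + (1 + 2*exp(-2*I*pi/3) + exp(I*pi/3) + 2*exp(2*I*pi/3))] = 18/6 = 3
  <chi_rho, chi_1> = (1/6)[1*(10)*conj(1) + 1*(1 + 2*exp(-2*I*pi/3) + exp(-I*pi/3) + 2*exp(2*I*pi/3))*conj(exp(I*pi/3)) + 1*(5 + 3*exp(-2*I*pi/3) + 2*exp(2*I*pi/3))*conj(exp(2*I*pi/3)) + 1*(4)*conj(-1) + 1*(5 + 2*exp(-2*I*pi/3) + 3*exp(2*I*pi/3))*conj(exp(-2*I*pi/3)) + 1*(1 + 2*exp(-2*I*pi/3) + exp(I*pi/3) + 2*exp(2*I*pi/3))*conj(exp(-I*pi/3))]
      = (1/6)[(10) + (-1) + (2 + 5*exp(-2*I*pi/3) + 3*exp(2*I*pi/3)) + (-4) + (2 + 3*exp(-2*I*pi/3) + 5*exp(2*I*pi/3)) + (-1)] = 0/6 = 0
  <chi_rho, chi_2> = (1/6)[1*(10)*conj(1) + 1*(1 + 2*exp(-2*I*pi/3) + exp(-I*pi/3) + 2*exp(2*I*pi/3))*conj(exp(2*I*pi/3)) + 1*(5 + 3*exp(-2*I*pi/3) + 2*exp(2*I*pi/3))*conj(exp(-2*I*pi/3)) + 1*(4)*conj(1) + 1*(5 + 2*exp(-2*I*pi/3) + 3*exp(2*I*pi/3))*conj(exp(2*I*pi/3)) + 1*(1 + 2*exp(-2*I*pi/3) + exp(I*pi/3) + 2*exp(2*I*pi/3))*conj(exp(-2*I*pi/3))]
      = (1/6)[(10) + (1 + exp(-2*I*pi/3) + 2*exp(2*I*pi/3)) + (3 + 2*exp(-2*I*pi/3) + 5*exp(2*I*pi/3)) + (4) + (3 + 5*exp(-2*I*pi/3) + 2*exp(2*I*pi/3)) + (1 + 2*exp(-2*I*pi/3) + exp(2*I*pi/3))] = 12/6 = 2
  <chi_rho, chi_3> = (1/6)[1*(10)*conj(1) + 1*(1 + 2*exp(-2*I*pi/3) + exp(-I*pi/3) + 2*exp(2*I*pi/3))*conj(-1) + 1*(5 + 3*exp(-2*I*pi/3) + 2*exp(2*I*pi/3))*conj(1) + 1*(4)*conj(-1) + 1*(5 + 2*exp(-2*I*pi/3) + 3*exp(2*I*pi/3))*conj(1) + 1*(1 + 2*exp(-2*I*pi/3) + exp(I*pi/3) + 2*exp(2*I*pi/3))*conj(-1)]
      = (1/6)[(10) + (-1 - 2*exp(2*I*pi/3) - exp(-I*pi/3) - 2*exp(-2*I*pi/3)) + (5 + 3*exp(-2*I*pi/3) + 2*exp(2*I*pi/3)) + (-4) + (5 + 2*exp(-2*I*pi/3) + 3*exp(2*I*pi/3)) + (-1 - 2*exp(2*I*pi/3) - exp(I*pi/3) - 2*exp(-2*I*pi/3))] = 12/6 = 2
  <chi_rho, chi_4> = (1/6)[1*(10)*conj(1) + 1*(1 + 2*exp(-2*I*pi/3) + exp(-I*pi/3) + 2*exp(2*I*pi/3))*conj(exp(-2*I*pi/3)) + 1*(5 + 3*exp(-2*I*pi/3) + 2*exp(2*I*pi/3))*conj(exp(2*I*pi/3)) + 1*(4)*conj(1) + 1*(5 + 2*exp(-2*I*pi/3) + 3*exp(2*I*pi/3))*conj(exp(-2*I*pi/3)) + 1*(1 + 2*exp(-2*I*pi/3) + exp(I*pi/3) + 2*exp(2*I*pi/3))*conj(exp(2*I*pi/3))]
      = (1/6)[(10) + (1) + (2 + 5*exp(-2*I*pi/3) + 3*exp(2*I*pi/3)) + (4) + (2 + 3*exp(-2*I*pi/3) + 5*exp(2*I*pi/3)) + (1)] = 12/6 = 2
  <chi_rho, chi_5> = (1/6)[1*(10)*conj(1) + 1*(1 + 2*exp(-2*I*pi/3) + exp(-I*pi/3) + 2*exp(2*I*pi/3))*conj(exp(-I*pi/3)) + 1*(5 + 3*exp(-2*I*pi/3) + 2*exp(2*I*pi/3))*conj(exp(-2*I*pi/3)) + 1*(4)*conj(-1) + 1*(5 + 2*exp(-2*I*pi/3) + 3*exp(2*I*pi/3))*conj(exp(2*I*pi/3)) + 1*(1 + 2*exp(-2*I*pi/3) + exp(I*pi/3) + 2*exp(2*I*pi/3))*conj(exp(I*pi/3))]
      = (1/6)[(10) + (-1 + 2*exp(-I*pi/3) + exp(I*pi/3)) + (3 + 2*exp(-2*I*pi/3) + 5*exp(2*I*pi/3)) + (-4) + (3 + 5*exp(-2*I*pi/3) + 2*exp(2*I*pi/3)) + (-1 + exp(-I*pi/3) + 2*exp(I*pi/3))] = 6/6 = 1
(Exp terms are combined using exp(i*s)*conj(exp(i*t)) = exp(i*(s-t)), and sums of them are collapsed using the identity that for every m > 1 the m distinct m-th roots of unity sum to 0, e.g. 1 + exp(2*I*pi/3) + exp(-2*I*pi/3) = 0.)
Dimension check: dim(rho) = sum (mult * dim) = 3*1 + 0*1 + 2*1 + 2*1 + 2*1 + 1*1 = 10 = chi_rho(e) = 10.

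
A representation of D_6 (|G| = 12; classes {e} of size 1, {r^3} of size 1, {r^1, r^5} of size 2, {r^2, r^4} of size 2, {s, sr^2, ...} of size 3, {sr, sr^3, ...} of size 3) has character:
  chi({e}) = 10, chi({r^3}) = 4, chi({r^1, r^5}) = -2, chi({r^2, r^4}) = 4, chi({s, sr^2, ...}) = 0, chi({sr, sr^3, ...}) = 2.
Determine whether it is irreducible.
Not irreducible (reducible): <chi, chi> = 14 > 1.

Reasoning: <chi, chi> = (1/|G|) sum_C |C| * |chi(C)|^2 = (1/12)[1*|10|^2 + 1*|4|^2 + 2*|-2|^2 + 2*|4|^2 + 3*|0|^2 + 3*|2|^2]
  = (1/12)[(100) + (16) + (8) + (32) + (0) + (12)] = 168/12 = 14.
A character is irreducible iff <chi, chi> = 1, so this representation is reducible.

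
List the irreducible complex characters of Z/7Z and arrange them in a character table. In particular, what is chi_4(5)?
Character table of Z/7Z (irreps indexed chi_0,...,chi_6 with chi_k(m) = zeta_7^(k*m), zeta_7 = exp(2*pi*i/7)):
  irrep \ class  {0} (size 1)  {1} (size 1)    {2} (size 1)    {3} (size 1)    {4} (size 1)    {5} (size 1)    {6} (size 1)  
  chi_0          1             1               1               1               1               1               1             
  chi_1          1             exp(2*I*pi/7)   exp(4*I*pi/7)   exp(6*I*pi/7)   exp(-6*I*pi/7)  exp(-4*I*pi/7)  exp(-2*I*pi/7)
  chi_2          1             exp(4*I*pi/7)   exp(-6*I*pi/7)  exp(-2*I*pi/7)  exp(2*I*pi/7)   exp(6*I*pi/7)   exp(-4*I*pi/7)
  chi_3          1             exp(6*I*pi/7)   exp(-2*I*pi/7)  exp(4*I*pi/7)   exp(-4*I*pi/7)  exp(2*I*pi/7)   exp(-6*I*pi/7)
  chi_4          1             exp(-6*I*pi/7)  exp(2*I*pi/7)   exp(-4*I*pi/7)  exp(4*I*pi/7)   exp(-2*I*pi/7)  exp(6*I*pi/7) 
  chi_5          1             exp(-4*I*pi/7)  exp(6*I*pi/7)   exp(2*I*pi/7)   exp(-2*I*pi/7)  exp(-6*I*pi/7)  exp(4*I*pi/7) 
  chi_6          1             exp(-2*I*pi/7)  exp(-4*I*pi/7)  exp(-6*I*pi/7)  exp(6*I*pi/7)   exp(4*I*pi/7)   exp(2*I*pi/7) 

Spot check: chi_4(5) = zeta_7^(4*5) = zeta_7^20 = exp(-2*I*pi/7).

Argument: Z/7Z is abelian, so all 7 irreducible complex representations are 1-dimensional. They are given by chi_k(m) = zeta_7^(k*m) for k = 0,...,6. Row orthogonality: sum_m chi_k(m) conj(chi_l(m)) = 7 * [k = l].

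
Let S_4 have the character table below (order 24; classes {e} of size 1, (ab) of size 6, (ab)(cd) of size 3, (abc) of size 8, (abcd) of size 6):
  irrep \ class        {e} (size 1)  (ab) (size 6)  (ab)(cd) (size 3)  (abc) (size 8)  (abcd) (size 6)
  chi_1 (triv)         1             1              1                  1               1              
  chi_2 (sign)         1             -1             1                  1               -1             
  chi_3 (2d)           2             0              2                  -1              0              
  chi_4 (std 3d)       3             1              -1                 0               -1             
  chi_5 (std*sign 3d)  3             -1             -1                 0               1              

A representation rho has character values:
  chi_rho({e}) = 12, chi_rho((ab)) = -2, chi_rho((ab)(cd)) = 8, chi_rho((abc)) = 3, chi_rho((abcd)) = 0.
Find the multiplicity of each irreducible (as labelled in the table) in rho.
Multiplicities: chi_1: 2, chi_2: 3, chi_3: 2, chi_4: 0, chi_5: 1.

Derivation: Use <chi_rho, chi> = (1/|G|) sum_C |C| * chi_rho(C) * conj(chi(C)) with |G| = 24 for each irreducible chi in the table:
  <chi_rho, chi_1> = (1/24)[1*(12)*conj(1) + 6*(-2)*conj(1) + 3*(8)*conj(1) + 8*(3)*conj(1) + 6*(0)*conj(1)]
      = (1/24)[(12) + (-12) + (24) + (24) + (0)] = 48/24 = 2
  <chi_rho, chi_2> = (1/24)[1*(12)*conj(1) + 6*(-2)*conj(-1) + 3*(8)*conj(1) + 8*(3)*conj(1) + 6*(0)*conj(-1)]
      = (1/24)[(12) + (12) + (24) + (24) + (0)] = 72/24 = 3
  <chi_rho, chi_3> = (1/24)[1*(12)*conj(2) + 6*(-2)*conj(0) + 3*(8)*conj(2) + 8*(3)*conj(-1) + 6*(0)*conj(0)]
      = (1/24)[(24) + (0) + (48) + (-24) + (0)] = 48/24 = 2
  <chi_rho, chi_4> = (1/24)[1*(12)*conj(3) + 6*(-2)*conj(1) + 3*(8)*conj(-1) + 8*(3)*conj(0) + 6*(0)*conj(-1)]
      = (1/24)[(36) + (-12) + (-24) + (0) + (0)] = 0/24 = 0
  <chi_rho, chi_5> = (1/24)[1*(12)*conj(3) + 6*(-2)*conj(-1) + 3*(8)*conj(-1) + 8*(3)*conj(0) + 6*(0)*conj(1)]
      = (1/24)[(36) + (12) + (-24) + (0) + (0)] = 24/24 = 1
Dimension check: dim(rho) = sum (mult * dim) = 2*1 + 3*1 + 2*2 + 0*3 + 1*3 = 12 = chi_rho(e) = 12.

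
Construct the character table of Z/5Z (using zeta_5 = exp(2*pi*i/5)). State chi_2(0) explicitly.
Character table of Z/5Z (irreps indexed chi_0,...,chi_4 with chi_k(m) = zeta_5^(k*m), zeta_5 = exp(2*pi*i/5)):
  irrep \ class  {0} (size 1)  {1} (size 1)    {2} (size 1)    {3} (size 1)    {4} (size 1)  
  chi_0          1             1               1               1               1             
  chi_1          1             exp(2*I*pi/5)   exp(4*I*pi/5)   exp(-4*I*pi/5)  exp(-2*I*pi/5)
  chi_2          1             exp(4*I*pi/5)   exp(-2*I*pi/5)  exp(2*I*pi/5)   exp(-4*I*pi/5)
  chi_3          1             exp(-4*I*pi/5)  exp(2*I*pi/5)   exp(-2*I*pi/5)  exp(4*I*pi/5) 
  chi_4          1             exp(-2*I*pi/5)  exp(-4*I*pi/5)  exp(4*I*pi/5)   exp(2*I*pi/5) 

Spot check: chi_2(0) = zeta_5^(2*0) = zeta_5^0 = 1.

Proof sketch: Z/5Z is abelian, so all 5 irreducible complex representations are 1-dimensional. They are given by chi_k(m) = zeta_5^(k*m) for k = 0,...,4. Row orthogonality: sum_m chi_k(m) conj(chi_l(m)) = 5 * [k = l].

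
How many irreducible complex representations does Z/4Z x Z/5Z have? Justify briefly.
20

Argument: The number of irreducible complex representations of a finite group equals its number of conjugacy classes. Z/4Z x Z/5Z is abelian of order 20, so every element is its own conjugacy class: 20 classes, so Z/4Z x Z/5Z (order 20) has exactly 20 irreducible complex representations.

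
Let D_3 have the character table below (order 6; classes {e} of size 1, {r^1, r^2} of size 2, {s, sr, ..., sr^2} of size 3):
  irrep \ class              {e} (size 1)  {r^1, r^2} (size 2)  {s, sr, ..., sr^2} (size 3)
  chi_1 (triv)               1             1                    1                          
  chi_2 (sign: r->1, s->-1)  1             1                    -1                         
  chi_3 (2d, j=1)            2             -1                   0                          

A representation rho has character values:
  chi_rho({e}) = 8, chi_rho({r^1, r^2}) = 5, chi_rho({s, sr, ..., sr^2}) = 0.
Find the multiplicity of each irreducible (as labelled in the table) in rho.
Multiplicities: chi_1: 3, chi_2: 3, chi_3: 1.

Solution. Use <chi_rho, chi> = (1/|G|) sum_C |C| * chi_rho(C) * conj(chi(C)) with |G| = 6 for each irreducible chi in the table:
  <chi_rho, chi_1> = (1/6)[1*(8)*conj(1) + 2*(5)*conj(1) + 3*(0)*conj(1)]
      = (1/6)[(8) + (10) + (0)] = 18/6 = 3
  <chi_rho, chi_2> = (1/6)[1*(8)*conj(1) + 2*(5)*conj(1) + 3*(0)*conj(-1)]
      = (1/6)[(8) + (10) + (0)] = 18/6 = 3
  <chi_rho, chi_3> = (1/6)[1*(8)*conj(2) + 2*(5)*conj(-1) + 3*(0)*conj(0)]
      = (1/6)[(16) + (-10) + (0)] = 6/6 = 1
Dimension check: dim(rho) = sum (mult * dim) = 3*1 + 3*1 + 1*2 = 8 = chi_rho(e) = 8.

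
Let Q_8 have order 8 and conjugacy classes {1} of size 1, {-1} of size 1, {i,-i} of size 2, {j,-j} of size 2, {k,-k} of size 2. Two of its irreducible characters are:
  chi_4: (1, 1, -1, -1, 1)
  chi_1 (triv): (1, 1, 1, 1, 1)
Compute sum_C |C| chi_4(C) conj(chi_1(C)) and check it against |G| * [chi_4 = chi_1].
Sum = 0; so <chi_4, chi_1> = 0 (distinct irreducibles are orthogonal).

Proof sketch: Compute term by term over conjugacy classes (|C| * chi_4(C) * conj(chi_1(C))):
  1*(1)*conj(1) + 1*(1)*conj(1) + 2*(-1)*conj(1) + 2*(-1)*conj(1) + 2*(1)*conj(1)
  = (1) + (1) + (-2) + (-2) + (2)
  = 0.
Dividing by |G| = 8 gives 0/8 = 0, matching the row-orthogonality relation <chi_4, chi_1> = [chi_4 = chi_1].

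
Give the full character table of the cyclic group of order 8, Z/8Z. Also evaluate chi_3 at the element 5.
Character table of Z/8Z (irreps indexed chi_0,...,chi_7 with chi_k(m) = zeta_8^(k*m), zeta_8 = exp(2*pi*i/8)):
  irrep \ class  {0} (size 1)  {1} (size 1)    {2} (size 1)  {3} (size 1)    {4} (size 1)  {5} (size 1)    {6} (size 1)  {7} (size 1)  
  chi_0          1             1               1             1               1             1               1             1             
  chi_1          1             exp(I*pi/4)     I             exp(3*I*pi/4)   -1            exp(-3*I*pi/4)  -I            exp(-I*pi/4)  
  chi_2          1             I               -1            -I              1             I               -1            -I            
  chi_3          1             exp(3*I*pi/4)   -I            exp(I*pi/4)     -1            exp(-I*pi/4)    I             exp(-3*I*pi/4)
  chi_4          1             -1              1             -1              1             -1              1             -1            
  chi_5          1             exp(-3*I*pi/4)  I             exp(-I*pi/4)    -1            exp(I*pi/4)     -I            exp(3*I*pi/4) 
  chi_6          1             -I              -1            I               1             -I              -1            I             
  chi_7          1             exp(-I*pi/4)    -I            exp(-3*I*pi/4)  -1            exp(3*I*pi/4)   I             exp(I*pi/4)   

Spot check: chi_3(5) = zeta_8^(3*5) = zeta_8^15 = exp(-I*pi/4).

Derivation: Z/8Z is abelian, so all 8 irreducible complex representations are 1-dimensional. They are given by chi_k(m) = zeta_8^(k*m) for k = 0,...,7. Row orthogonality: sum_m chi_k(m) conj(chi_l(m)) = 8 * [k = l].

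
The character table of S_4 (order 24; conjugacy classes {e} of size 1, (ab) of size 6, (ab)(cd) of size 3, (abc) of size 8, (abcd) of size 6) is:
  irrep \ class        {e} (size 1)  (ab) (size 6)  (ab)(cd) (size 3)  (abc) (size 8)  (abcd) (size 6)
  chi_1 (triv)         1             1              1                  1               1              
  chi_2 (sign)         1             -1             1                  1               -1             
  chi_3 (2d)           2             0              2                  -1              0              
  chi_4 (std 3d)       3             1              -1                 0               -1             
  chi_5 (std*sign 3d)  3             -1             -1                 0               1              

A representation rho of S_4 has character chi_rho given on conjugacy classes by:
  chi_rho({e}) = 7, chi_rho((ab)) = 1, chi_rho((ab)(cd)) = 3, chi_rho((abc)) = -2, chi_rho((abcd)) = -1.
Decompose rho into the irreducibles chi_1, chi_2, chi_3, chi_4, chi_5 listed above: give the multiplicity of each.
Multiplicities: chi_1: 0, chi_2: 0, chi_3: 2, chi_4: 1, chi_5: 0.

Justification: Use <chi_rho, chi> = (1/|G|) sum_C |C| * chi_rho(C) * conj(chi(C)) with |G| = 24 for each irreducible chi in the table:
  <chi_rho, chi_1> = (1/24)[1*(7)*conj(1) + 6*(1)*conj(1) + 3*(3)*conj(1) + 8*(-2)*conj(1) + 6*(-1)*conj(1)]
      = (1/24)[(7) + (6) + (9) + (-16) + (-6)] = 0/24 = 0
  <chi_rho, chi_2> = (1/24)[1*(7)*conj(1) + 6*(1)*conj(-1) + 3*(3)*conj(1) + 8*(-2)*conj(1) + 6*(-1)*conj(-1)]
      = (1/24)[(7) + (-6) + (9) + (-16) + (6)] = 0/24 = 0
  <chi_rho, chi_3> = (1/24)[1*(7)*conj(2) + 6*(1)*conj(0) + 3*(3)*conj(2) + 8*(-2)*conj(-1) + 6*(-1)*conj(0)]
      = (1/24)[(14) + (0) + (18) + (16) + (0)] = 48/24 = 2
  <chi_rho, chi_4> = (1/24)[1*(7)*conj(3) + 6*(1)*conj(1) + 3*(3)*conj(-1) + 8*(-2)*conj(0) + 6*(-1)*conj(-1)]
      = (1/24)[(21) + (6) + (-9) + (0) + (6)] = 24/24 = 1
  <chi_rho, chi_5> = (1/24)[1*(7)*conj(3) + 6*(1)*conj(-1) + 3*(3)*conj(-1) + 8*(-2)*conj(0) + 6*(-1)*conj(1)]
      = (1/24)[(21) + (-6) + (-9) + (0) + (-6)] = 0/24 = 0
Dimension check: dim(rho) = sum (mult * dim) = 0*1 + 0*1 + 2*2 + 1*3 + 0*3 = 7 = chi_rho(e) = 7.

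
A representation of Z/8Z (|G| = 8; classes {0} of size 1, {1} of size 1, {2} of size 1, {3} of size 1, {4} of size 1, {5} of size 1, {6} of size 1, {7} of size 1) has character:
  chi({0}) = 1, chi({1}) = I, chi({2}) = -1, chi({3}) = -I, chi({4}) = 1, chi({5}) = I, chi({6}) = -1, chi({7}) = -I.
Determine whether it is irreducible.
Irreducible: <chi, chi> = 1.

Proof sketch: <chi, chi> = (1/|G|) sum_C |C| * |chi(C)|^2 = (1/8)[1*|1|^2 + 1*|I|^2 + 1*|-1|^2 + 1*|-I|^2 + 1*|1|^2 + 1*|I|^2 + 1*|-1|^2 + 1*|-I|^2]
  = (1/8)[(1) + (1) + (1) + (1) + (1) + (1) + (1) + (1)] = 8/8 = 1.
(Exp terms are combined using exp(i*s)*conj(exp(i*t)) = exp(i*(s-t)), and sums of them are collapsed using the identity that for every m > 1 the m distinct m-th roots of unity sum to 0, e.g. 1 + exp(2*I*pi/3) + exp(-2*I*pi/3) = 0.)
A character is irreducible iff <chi, chi> = 1, so this representation is irreducible.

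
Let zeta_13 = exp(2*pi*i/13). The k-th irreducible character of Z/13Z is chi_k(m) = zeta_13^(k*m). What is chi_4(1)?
chi_4(1) = zeta_13^4 = exp(8*I*pi/13)

Working: chi_4(1) = zeta_13^(4*1) = zeta_13^4. Since zeta_13^13 = 1, this equals zeta_13^4 = exp(2*pi*i*4/13) = exp(8*I*pi/13).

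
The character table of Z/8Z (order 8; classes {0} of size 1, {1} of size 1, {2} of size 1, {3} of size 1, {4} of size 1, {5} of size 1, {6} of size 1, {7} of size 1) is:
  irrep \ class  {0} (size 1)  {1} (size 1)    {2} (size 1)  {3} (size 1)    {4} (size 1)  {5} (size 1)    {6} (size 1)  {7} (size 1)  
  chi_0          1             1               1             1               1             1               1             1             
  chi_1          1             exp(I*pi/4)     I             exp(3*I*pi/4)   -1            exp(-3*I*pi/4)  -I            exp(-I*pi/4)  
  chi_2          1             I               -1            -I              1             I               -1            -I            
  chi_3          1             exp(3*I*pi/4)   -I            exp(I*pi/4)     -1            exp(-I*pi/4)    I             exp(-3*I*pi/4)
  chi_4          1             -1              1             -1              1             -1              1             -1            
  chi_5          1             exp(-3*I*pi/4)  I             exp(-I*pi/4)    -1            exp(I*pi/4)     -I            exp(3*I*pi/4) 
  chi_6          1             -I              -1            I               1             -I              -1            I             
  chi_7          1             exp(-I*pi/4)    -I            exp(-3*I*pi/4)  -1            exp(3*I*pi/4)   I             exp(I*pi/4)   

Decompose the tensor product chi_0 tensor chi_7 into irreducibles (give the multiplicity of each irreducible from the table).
chi_0 tensor chi_7 = chi_7 (all other irreducibles have multiplicity 0).

Argument: The character of a tensor product is the pointwise product (chi_0 * chi_7)(C) = chi_0(C) * chi_7(C):
  {0}: (1)*(1), {1}: (1)*(exp(-I*pi/4)), {2}: (1)*(-I), {3}: (1)*(exp(-3*I*pi/4)), {4}: (1)*(-1), {5}: (1)*(exp(3*I*pi/4)), {6}: (1)*(I), {7}: (1)*(exp(I*pi/4))
so (chi_0 * chi_7) takes values
  {0} -> 1, {1} -> exp(-I*pi/4), {2} -> -I, {3} -> exp(-3*I*pi/4), {4} -> -1, {5} -> exp(3*I*pi/4), {6} -> I, {7} -> exp(I*pi/4).
Now take the inner product of this character with each irreducible chi from the table, <chi_0*chi_7, chi> = (1/8) sum_C |C| (chi_0*chi_7)(C) conj(chi(C)):
  <chi_0*chi_7, chi_0> = (1/8)[1*(1)*conj(1) + 1*(exp(-I*pi/4))*conj(1) + 1*(-I)*conj(1) + 1*(exp(-3*I*pi/4))*conj(1) + 1*(-1)*conj(1) + 1*(exp(3*I*pi/4))*conj(1) + 1*(I)*conj(1) + 1*(exp(I*pi/4))*conj(1)]
      = (1/8)[(1) + (exp(-I*pi/4)) + (-I) + (exp(-3*I*pi/4)) + (-1) + (exp(3*I*pi/4)) + (I) + (exp(I*pi/4))] = 0/8 = 0
  <chi_0*chi_7, chi_1> = (1/8)[1*(1)*conj(1) + 1*(exp(-I*pi/4))*conj(exp(I*pi/4)) + 1*(-I)*conj(I) + 1*(exp(-3*I*pi/4))*conj(exp(3*I*pi/4)) + 1*(-1)*conj(-1) + 1*(exp(3*I*pi/4))*conj(exp(-3*I*pi/4)) + 1*(I)*conj(-I) + 1*(exp(I*pi/4))*conj(exp(-I*pi/4))]
      = (1/8)[(1) + (-I) + (-1) + (I) + (1) + (-I) + (-1) + (I)] = 0/8 = 0
  <chi_0*chi_7, chi_2> = (1/8)[1*(1)*conj(1) + 1*(exp(-I*pi/4))*conj(I) + 1*(-I)*conj(-1) + 1*(exp(-3*I*pi/4))*conj(-I) + 1*(-1)*conj(1) + 1*(exp(3*I*pi/4))*conj(I) + 1*(I)*conj(-1) + 1*(exp(I*pi/4))*conj(-I)]
      = (1/8)[(1) + (-exp(I*pi/4)) + (I) + (exp(-I*pi/4)) + (-1) + (-exp(-3*I*pi/4)) + (-I) + (exp(3*I*pi/4))] = 0/8 = 0
  <chi_0*chi_7, chi_3> = (1/8)[1*(1)*conj(1) + 1*(exp(-I*pi/4))*conj(exp(3*I*pi/4)) + 1*(-I)*conj(-I) + 1*(exp(-3*I*pi/4))*conj(exp(I*pi/4)) + 1*(-1)*conj(-1) + 1*(exp(3*I*pi/4))*conj(exp(-I*pi/4)) + 1*(I)*conj(I) + 1*(exp(I*pi/4))*conj(exp(-3*I*pi/4))]
      = (1/8)[(1) + (-1) + (1) + (-1) + (1) + (-1) + (1) + (-1)] = 0/8 = 0
  <chi_0*chi_7, chi_4> = (1/8)[1*(1)*conj(1) + 1*(exp(-I*pi/4))*conj(-1) + 1*(-I)*conj(1) + 1*(exp(-3*I*pi/4))*conj(-1) + 1*(-1)*conj(1) + 1*(exp(3*I*pi/4))*conj(-1) + 1*(I)*conj(1) + 1*(exp(I*pi/4))*conj(-1)]
      = (1/8)[(1) + (-exp(-I*pi/4)) + (-I) + (-exp(-3*I*pi/4)) + (-1) + (-exp(3*I*pi/4)) + (I) + (-exp(I*pi/4))] = 0/8 = 0
  <chi_0*chi_7, chi_5> = (1/8)[1*(1)*conj(1) + 1*(exp(-I*pi/4))*conj(exp(-3*I*pi/4)) + 1*(-I)*conj(I) + 1*(exp(-3*I*pi/4))*conj(exp(-I*pi/4)) + 1*(-1)*conj(-1) + 1*(exp(3*I*pi/4))*conj(exp(I*pi/4)) + 1*(I)*conj(-I) + 1*(exp(I*pi/4))*conj(exp(3*I*pi/4))]
      = (1/8)[(1) + (I) + (-1) + (-I) + (1) + (I) + (-1) + (-I)] = 0/8 = 0
  <chi_0*chi_7, chi_6> = (1/8)[1*(1)*conj(1) + 1*(exp(-I*pi/4))*conj(-I) + 1*(-I)*conj(-1) + 1*(exp(-3*I*pi/4))*conj(I) + 1*(-1)*conj(1) + 1*(exp(3*I*pi/4))*conj(-I) + 1*(I)*conj(-1) + 1*(exp(I*pi/4))*conj(I)]
      = (1/8)[(1) + (exp(I*pi/4)) + (I) + (-exp(-I*pi/4)) + (-1) + (exp(-3*I*pi/4)) + (-I) + (-exp(3*I*pi/4))] = 0/8 = 0
  <chi_0*chi_7, chi_7> = (1/8)[1*(1)*conj(1) + 1*(exp(-I*pi/4))*conj(exp(-I*pi/4)) + 1*(-I)*conj(-I) + 1*(exp(-3*I*pi/4))*conj(exp(-3*I*pi/4)) + 1*(-1)*conj(-1) + 1*(exp(3*I*pi/4))*conj(exp(3*I*pi/4)) + 1*(I)*conj(I) + 1*(exp(I*pi/4))*conj(exp(I*pi/4))]
      = (1/8)[(1) + (1) + (1) + (1) + (1) + (1) + (1) + (1)] = 8/8 = 1
(Exp terms are combined using exp(i*s)*conj(exp(i*t)) = exp(i*(s-t)), and sums of them are collapsed using the identity that for every m > 1 the m distinct m-th roots of unity sum to 0, e.g. 1 + exp(2*I*pi/3) + exp(-2*I*pi/3) = 0.)
Hence the multiplicities are chi_7: 1. Dimension check: dim(chi_0)*dim(chi_7) = 1*1 = 1 and sum (mult * dim) = 1*1 = 1.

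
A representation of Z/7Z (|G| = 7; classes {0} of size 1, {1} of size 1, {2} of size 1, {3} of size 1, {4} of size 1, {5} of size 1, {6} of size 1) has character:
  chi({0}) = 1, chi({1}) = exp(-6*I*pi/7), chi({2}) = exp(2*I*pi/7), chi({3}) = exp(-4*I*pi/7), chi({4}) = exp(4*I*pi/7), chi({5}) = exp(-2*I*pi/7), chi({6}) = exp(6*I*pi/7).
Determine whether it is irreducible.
Irreducible: <chi, chi> = 1.

Working: <chi, chi> = (1/|G|) sum_C |C| * |chi(C)|^2 = (1/7)[1*|1|^2 + 1*|exp(-6*I*pi/7)|^2 + 1*|exp(2*I*pi/7)|^2 + 1*|exp(-4*I*pi/7)|^2 + 1*|exp(4*I*pi/7)|^2 + 1*|exp(-2*I*pi/7)|^2 + 1*|exp(6*I*pi/7)|^2]
  = (1/7)[(1) + (1) + (1) + (1) + (1) + (1) + (1)] = 7/7 = 1.
(Exp terms are combined using exp(i*s)*conj(exp(i*t)) = exp(i*(s-t)), and sums of them are collapsed using the identity that for every m > 1 the m distinct m-th roots of unity sum to 0, e.g. 1 + exp(2*I*pi/3) + exp(-2*I*pi/3) = 0.)
A character is irreducible iff <chi, chi> = 1, so this representation is irreducible.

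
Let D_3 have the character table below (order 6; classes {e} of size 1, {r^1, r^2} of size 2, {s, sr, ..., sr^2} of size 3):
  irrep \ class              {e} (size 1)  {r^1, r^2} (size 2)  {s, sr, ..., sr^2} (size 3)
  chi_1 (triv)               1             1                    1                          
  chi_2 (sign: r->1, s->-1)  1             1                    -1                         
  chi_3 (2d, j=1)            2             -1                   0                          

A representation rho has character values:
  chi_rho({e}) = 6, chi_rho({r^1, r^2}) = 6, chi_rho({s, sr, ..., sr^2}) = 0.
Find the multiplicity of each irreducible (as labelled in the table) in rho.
Multiplicities: chi_1: 3, chi_2: 3, chi_3: 0.

Solution. Use <chi_rho, chi> = (1/|G|) sum_C |C| * chi_rho(C) * conj(chi(C)) with |G| = 6 for each irreducible chi in the table:
  <chi_rho, chi_1> = (1/6)[1*(6)*conj(1) + 2*(6)*conj(1) + 3*(0)*conj(1)]
      = (1/6)[(6) + (12) + (0)] = 18/6 = 3
  <chi_rho, chi_2> = (1/6)[1*(6)*conj(1) + 2*(6)*conj(1) + 3*(0)*conj(-1)]
      = (1/6)[(6) + (12) + (0)] = 18/6 = 3
  <chi_rho, chi_3> = (1/6)[1*(6)*conj(2) + 2*(6)*conj(-1) + 3*(0)*conj(0)]
      = (1/6)[(12) + (-12) + (0)] = 0/6 = 0
Dimension check: dim(rho) = sum (mult * dim) = 3*1 + 3*1 + 0*2 = 6 = chi_rho(e) = 6.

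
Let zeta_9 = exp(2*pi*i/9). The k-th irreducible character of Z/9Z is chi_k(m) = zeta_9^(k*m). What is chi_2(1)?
chi_2(1) = zeta_9^2 = exp(4*I*pi/9)

chi_2(1) = zeta_9^(2*1) = zeta_9^2. Since zeta_9^9 = 1, this equals zeta_9^2 = exp(2*pi*i*2/9) = exp(4*I*pi/9).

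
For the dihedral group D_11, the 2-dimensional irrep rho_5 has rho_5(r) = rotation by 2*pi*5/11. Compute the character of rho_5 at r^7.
chi_{rho_5}(r^7) = 2*cos(2*pi*5*7/11) = 2*cos(70*pi/11)

Details: rho_5(r^7) is rotation by angle 2*pi*5*7/11, whose trace is 2*cos(2*pi*5*7/11) = 2*cos(70*pi/11).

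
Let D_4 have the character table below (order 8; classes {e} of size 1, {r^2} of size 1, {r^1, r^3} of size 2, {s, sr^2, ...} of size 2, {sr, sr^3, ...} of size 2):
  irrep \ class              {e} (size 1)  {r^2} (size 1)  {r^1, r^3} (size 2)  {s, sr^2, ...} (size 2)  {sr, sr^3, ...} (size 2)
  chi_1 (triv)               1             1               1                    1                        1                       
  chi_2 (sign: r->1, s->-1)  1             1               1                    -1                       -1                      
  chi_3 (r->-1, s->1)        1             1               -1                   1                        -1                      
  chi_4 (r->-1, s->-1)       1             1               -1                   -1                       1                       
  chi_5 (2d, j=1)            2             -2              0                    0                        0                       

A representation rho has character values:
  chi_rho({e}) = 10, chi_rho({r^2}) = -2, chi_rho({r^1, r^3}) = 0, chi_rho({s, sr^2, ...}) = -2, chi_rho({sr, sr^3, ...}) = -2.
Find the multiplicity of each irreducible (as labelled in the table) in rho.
Multiplicities: chi_1: 0, chi_2: 2, chi_3: 1, chi_4: 1, chi_5: 3.

Explanation: Use <chi_rho, chi> = (1/|G|) sum_C |C| * chi_rho(C) * conj(chi(C)) with |G| = 8 for each irreducible chi in the table:
  <chi_rho, chi_1> = (1/8)[1*(10)*conj(1) + 1*(-2)*conj(1) + 2*(0)*conj(1) + 2*(-2)*conj(1) + 2*(-2)*conj(1)]
      = (1/8)[(10) + (-2) + (0) + (-4) + (-4)] = 0/8 = 0
  <chi_rho, chi_2> = (1/8)[1*(10)*conj(1) + 1*(-2)*conj(1) + 2*(0)*conj(1) + 2*(-2)*conj(-1) + 2*(-2)*conj(-1)]
      = (1/8)[(10) + (-2) + (0) + (4) + (4)] = 16/8 = 2
  <chi_rho, chi_3> = (1/8)[1*(10)*conj(1) + 1*(-2)*conj(1) + 2*(0)*conj(-1) + 2*(-2)*conj(1) + 2*(-2)*conj(-1)]
      = (1/8)[(10) + (-2) + (0) + (-4) + (4)] = 8/8 = 1
  <chi_rho, chi_4> = (1/8)[1*(10)*conj(1) + 1*(-2)*conj(1) + 2*(0)*conj(-1) + 2*(-2)*conj(-1) + 2*(-2)*conj(1)]
      = (1/8)[(10) + (-2) + (0) + (4) + (-4)] = 8/8 = 1
  <chi_rho, chi_5> = (1/8)[1*(10)*conj(2) + 1*(-2)*conj(-2) + 2*(0)*conj(0) + 2*(-2)*conj(0) + 2*(-2)*conj(0)]
      = (1/8)[(20) + (4) + (0) + (0) + (0)] = 24/8 = 3
Dimension check: dim(rho) = sum (mult * dim) = 0*1 + 2*1 + 1*1 + 1*1 + 3*2 = 10 = chi_rho(e) = 10.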